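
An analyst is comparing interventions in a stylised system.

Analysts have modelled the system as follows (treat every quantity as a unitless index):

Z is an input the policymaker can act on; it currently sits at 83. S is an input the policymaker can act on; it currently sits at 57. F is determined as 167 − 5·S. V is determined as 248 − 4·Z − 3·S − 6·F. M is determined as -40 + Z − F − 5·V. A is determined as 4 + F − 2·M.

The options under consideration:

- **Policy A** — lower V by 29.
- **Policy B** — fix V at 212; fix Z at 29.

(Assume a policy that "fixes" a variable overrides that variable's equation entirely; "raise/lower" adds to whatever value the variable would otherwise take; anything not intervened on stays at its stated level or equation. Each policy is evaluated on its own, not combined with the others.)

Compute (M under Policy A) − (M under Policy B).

Policy A (V − 29):
  Z = 83
  S = 57
  F = 167 − 5·57 = -118
  V = 248 − 4·83 − 3·57 − 6·(-118) (−29 from intervention) = 424
  M = -40 + 83 − (-118) − 5·424 = -1959
Policy B (V := 212, Z := 29):
  Z = 29
  S = 57
  F = 167 − 5·57 = -118
  V = 212
  M = -40 + 29 − (-118) − 5·212 = -953
M: -1959 − (-953) = -1006

-1006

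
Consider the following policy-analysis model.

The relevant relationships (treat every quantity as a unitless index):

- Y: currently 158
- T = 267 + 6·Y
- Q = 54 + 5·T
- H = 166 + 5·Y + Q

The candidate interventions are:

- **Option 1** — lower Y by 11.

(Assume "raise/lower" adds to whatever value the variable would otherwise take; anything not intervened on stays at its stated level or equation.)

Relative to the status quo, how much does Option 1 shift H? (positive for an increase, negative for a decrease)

-385

Baseline:
  Y = 158
  T = 267 + 6·158 = 1215
  Q = 54 + 5·1215 = 6129
  H = 166 + 5·158 + 6129 = 7085
Option 1 (Y − 11):
  Y = 158 − 11 = 147
  T = 267 + 6·147 = 1149
  Q = 54 + 5·1149 = 5799
  H = 166 + 5·147 + 5799 = 6700
Change in H: 6700 − 7085 = -385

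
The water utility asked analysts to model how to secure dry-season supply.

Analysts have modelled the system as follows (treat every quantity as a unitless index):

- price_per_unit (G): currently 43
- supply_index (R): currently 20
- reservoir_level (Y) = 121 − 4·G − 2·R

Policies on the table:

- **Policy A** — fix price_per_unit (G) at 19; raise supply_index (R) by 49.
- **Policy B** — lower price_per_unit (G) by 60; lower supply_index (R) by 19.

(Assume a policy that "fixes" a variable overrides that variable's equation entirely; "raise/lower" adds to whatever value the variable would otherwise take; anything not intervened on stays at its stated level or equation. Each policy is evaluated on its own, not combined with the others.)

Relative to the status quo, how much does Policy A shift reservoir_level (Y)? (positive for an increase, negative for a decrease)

-2

Baseline:
  G = 43
  R = 20
  Y = 121 − 4·43 − 2·20 = -91
Policy A (G := 19, R + 49):
  G = 19
  R = 20 + 49 = 69
  Y = 121 − 4·19 − 2·69 = -93
Change in Y: -93 − (-91) = -2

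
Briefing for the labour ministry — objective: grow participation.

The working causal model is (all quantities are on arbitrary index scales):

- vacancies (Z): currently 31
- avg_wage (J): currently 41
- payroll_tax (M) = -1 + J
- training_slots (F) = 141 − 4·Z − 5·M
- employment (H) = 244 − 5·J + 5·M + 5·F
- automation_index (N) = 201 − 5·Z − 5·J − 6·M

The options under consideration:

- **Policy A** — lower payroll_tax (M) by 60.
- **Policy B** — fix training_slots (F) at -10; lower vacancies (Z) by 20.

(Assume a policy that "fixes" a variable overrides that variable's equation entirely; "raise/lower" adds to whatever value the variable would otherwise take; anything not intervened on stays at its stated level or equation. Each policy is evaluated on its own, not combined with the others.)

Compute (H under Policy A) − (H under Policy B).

Policy A (M − 60):
  Z = 31
  J = 41
  M = -1 + 41 (−60 from intervention) = -20
  F = 141 − 4·31 − 5·(-20) = 117
  H = 244 − 5·41 + 5·(-20) + 5·117 = 524
Policy B (F := -10, Z − 20):
  Z = 31 − 20 = 11
  J = 41
  M = -1 + 41 = 40
  F = -10
  H = 244 − 5·41 + 5·40 + 5·(-10) = 189
H: 524 − 189 = 335

335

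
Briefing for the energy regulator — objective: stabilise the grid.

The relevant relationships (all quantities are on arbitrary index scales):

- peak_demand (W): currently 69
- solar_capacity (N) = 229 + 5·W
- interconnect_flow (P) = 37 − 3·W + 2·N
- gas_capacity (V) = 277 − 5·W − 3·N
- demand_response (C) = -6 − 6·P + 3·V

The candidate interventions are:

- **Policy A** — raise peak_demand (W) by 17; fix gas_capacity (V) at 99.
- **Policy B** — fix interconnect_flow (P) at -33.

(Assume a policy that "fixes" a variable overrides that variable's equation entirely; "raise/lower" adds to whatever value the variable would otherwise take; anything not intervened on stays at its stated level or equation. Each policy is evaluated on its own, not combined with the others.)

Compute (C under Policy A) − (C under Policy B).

-1113

Policy A (W + 17, V := 99):
  W = 69 + 17 = 86
  N = 229 + 5·86 = 659
  P = 37 − 3·86 + 2·659 = 1097
  V = 99
  C = -6 − 6·1097 + 3·99 = -6291
Policy B (P := -33):
  W = 69
  N = 229 + 5·69 = 574
  P = -33
  V = 277 − 5·69 − 3·574 = -1790
  C = -6 − 6·(-33) + 3·(-1790) = -5178
C: -6291 − (-5178) = -1113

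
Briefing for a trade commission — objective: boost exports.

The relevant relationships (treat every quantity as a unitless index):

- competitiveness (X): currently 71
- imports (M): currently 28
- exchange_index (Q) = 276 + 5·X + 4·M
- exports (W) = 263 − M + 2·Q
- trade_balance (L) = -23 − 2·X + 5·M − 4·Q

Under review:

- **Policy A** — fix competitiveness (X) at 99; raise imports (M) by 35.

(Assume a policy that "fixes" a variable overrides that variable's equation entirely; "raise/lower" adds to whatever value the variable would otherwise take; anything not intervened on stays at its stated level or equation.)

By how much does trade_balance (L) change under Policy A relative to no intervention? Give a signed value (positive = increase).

Baseline:
  X = 71
  M = 28
  Q = 276 + 5·71 + 4·28 = 743
  L = -23 − 2·71 + 5·28 − 4·743 = -2997
Policy A (X := 99, M + 35):
  X = 99
  M = 28 + 35 = 63
  Q = 276 + 5·99 + 4·63 = 1023
  L = -23 − 2·99 + 5·63 − 4·1023 = -3998
Change in L: -3998 − (-2997) = -1001

-1001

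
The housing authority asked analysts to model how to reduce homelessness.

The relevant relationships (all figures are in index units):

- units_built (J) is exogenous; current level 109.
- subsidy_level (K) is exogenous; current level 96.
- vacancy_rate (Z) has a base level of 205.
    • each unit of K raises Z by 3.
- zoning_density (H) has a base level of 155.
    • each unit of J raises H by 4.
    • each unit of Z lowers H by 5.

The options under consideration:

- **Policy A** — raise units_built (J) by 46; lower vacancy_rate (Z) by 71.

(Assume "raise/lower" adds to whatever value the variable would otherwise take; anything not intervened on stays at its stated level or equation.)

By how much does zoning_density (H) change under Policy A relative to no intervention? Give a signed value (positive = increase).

539

Baseline:
  J = 109
  K = 96
  Z = 205 + 3·96 = 493
  H = 155 + 4·109 − 5·493 = -1874
Policy A (J + 46, Z − 71):
  J = 109 + 46 = 155
  K = 96
  Z = 205 + 3·96 (−71 from intervention) = 422
  H = 155 + 4·155 − 5·422 = -1335
Change in H: -1335 − (-1874) = 539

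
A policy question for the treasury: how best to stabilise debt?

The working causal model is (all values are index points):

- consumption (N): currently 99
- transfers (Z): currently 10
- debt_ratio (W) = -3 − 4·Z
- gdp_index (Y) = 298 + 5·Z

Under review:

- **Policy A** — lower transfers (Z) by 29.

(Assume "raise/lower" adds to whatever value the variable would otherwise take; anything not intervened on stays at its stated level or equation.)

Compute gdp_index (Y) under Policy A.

Policy A (Z − 29):
  Z = 10 − 29 = -19
  Y = 298 + 5·(-19) = 203

203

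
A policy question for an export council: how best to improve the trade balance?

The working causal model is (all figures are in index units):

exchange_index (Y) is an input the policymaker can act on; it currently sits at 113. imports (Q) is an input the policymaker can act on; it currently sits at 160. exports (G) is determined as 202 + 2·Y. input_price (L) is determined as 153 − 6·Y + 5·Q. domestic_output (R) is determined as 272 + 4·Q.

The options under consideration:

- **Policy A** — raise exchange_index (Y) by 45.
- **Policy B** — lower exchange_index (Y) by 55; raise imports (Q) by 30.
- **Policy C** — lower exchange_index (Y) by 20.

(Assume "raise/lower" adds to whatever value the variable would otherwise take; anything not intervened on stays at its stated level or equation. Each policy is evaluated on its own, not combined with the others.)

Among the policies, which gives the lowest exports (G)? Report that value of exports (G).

318

Policy A (Y + 45):
  Y = 113 + 45 = 158
  G = 202 + 2·158 = 518
Policy B (Y − 55, Q + 30):
  Y = 113 − 55 = 58
  G = 202 + 2·58 = 318
Policy C (Y − 20):
  Y = 113 − 20 = 93
  G = 202 + 2·93 = 388
Comparing — Policy A: G=518, Policy B: G=318, Policy C: G=388. Lowest is 318 (Policy B).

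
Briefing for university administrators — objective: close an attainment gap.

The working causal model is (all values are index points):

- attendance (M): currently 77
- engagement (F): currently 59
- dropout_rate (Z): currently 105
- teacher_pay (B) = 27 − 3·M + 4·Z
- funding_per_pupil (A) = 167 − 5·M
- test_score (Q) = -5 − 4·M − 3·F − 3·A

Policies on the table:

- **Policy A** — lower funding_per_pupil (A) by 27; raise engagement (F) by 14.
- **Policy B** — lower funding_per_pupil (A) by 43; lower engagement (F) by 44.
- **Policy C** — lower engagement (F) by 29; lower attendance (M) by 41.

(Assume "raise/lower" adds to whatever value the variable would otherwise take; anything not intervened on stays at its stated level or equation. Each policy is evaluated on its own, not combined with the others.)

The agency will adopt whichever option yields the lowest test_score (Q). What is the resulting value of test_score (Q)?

-200

Policy A (A − 27, F + 14):
  M = 77
  F = 59 + 14 = 73
  A = 167 − 5·77 (−27 from intervention) = -245
  Q = -5 − 4·77 − 3·73 − 3·(-245) = 203
Policy B (A − 43, F − 44):
  M = 77
  F = 59 − 44 = 15
  A = 167 − 5·77 (−43 from intervention) = -261
  Q = -5 − 4·77 − 3·15 − 3·(-261) = 425
Policy C (F − 29, M − 41):
  M = 77 − 41 = 36
  F = 59 − 29 = 30
  A = 167 − 5·36 = -13
  Q = -5 − 4·36 − 3·30 − 3·(-13) = -200
Comparing — Policy A: Q=203, Policy B: Q=425, Policy C: Q=-200. Lowest is -200 (Policy C).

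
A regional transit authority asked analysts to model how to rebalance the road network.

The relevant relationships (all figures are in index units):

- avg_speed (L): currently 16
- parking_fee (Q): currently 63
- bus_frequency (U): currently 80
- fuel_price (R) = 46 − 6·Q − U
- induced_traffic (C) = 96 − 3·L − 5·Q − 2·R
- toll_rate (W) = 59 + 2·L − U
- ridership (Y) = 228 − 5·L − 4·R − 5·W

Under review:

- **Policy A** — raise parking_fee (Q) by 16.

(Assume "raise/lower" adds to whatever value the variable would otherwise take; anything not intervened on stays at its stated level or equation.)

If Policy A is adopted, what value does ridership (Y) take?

Policy A (Q + 16):
  L = 16
  Q = 63 + 16 = 79
  U = 80
  R = 46 − 6·79 − 80 = -508
  W = 59 + 2·16 − 80 = 11
  Y = 228 − 5·16 − 4·(-508) − 5·11 = 2125

2125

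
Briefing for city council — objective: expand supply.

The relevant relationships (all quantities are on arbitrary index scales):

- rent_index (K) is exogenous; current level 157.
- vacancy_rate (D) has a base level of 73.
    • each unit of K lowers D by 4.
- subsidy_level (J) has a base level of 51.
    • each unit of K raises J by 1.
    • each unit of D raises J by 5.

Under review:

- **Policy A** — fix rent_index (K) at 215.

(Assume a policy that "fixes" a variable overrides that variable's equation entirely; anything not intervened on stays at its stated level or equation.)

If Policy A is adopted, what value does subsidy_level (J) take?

Policy A (K := 215):
  K = 215
  D = 73 − 4·215 = -787
  J = 51 + 215 + 5·(-787) = -3669

-3669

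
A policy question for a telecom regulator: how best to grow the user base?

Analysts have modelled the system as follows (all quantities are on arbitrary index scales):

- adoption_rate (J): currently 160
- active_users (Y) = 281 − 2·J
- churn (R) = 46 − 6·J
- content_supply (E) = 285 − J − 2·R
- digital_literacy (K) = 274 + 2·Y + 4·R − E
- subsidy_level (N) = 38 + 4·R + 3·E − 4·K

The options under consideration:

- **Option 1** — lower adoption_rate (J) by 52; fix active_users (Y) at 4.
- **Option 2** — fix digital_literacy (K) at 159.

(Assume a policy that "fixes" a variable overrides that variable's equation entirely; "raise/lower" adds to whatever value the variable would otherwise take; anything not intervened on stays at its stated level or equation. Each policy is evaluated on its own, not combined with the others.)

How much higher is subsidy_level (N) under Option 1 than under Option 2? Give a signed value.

Option 1 (J − 52, Y := 4):
  J = 160 − 52 = 108
  Y = 4
  R = 46 − 6·108 = -602
  E = 285 − 108 − 2·(-602) = 1381
  K = 274 + 2·4 + 4·(-602) − 1381 = -3507
  N = 38 + 4·(-602) + 3·1381 − 4·(-3507) = 15801
Option 2 (K := 159):
  J = 160
  Y = 281 − 2·160 = -39
  R = 46 − 6·160 = -914
  E = 285 − 160 − 2·(-914) = 1953
  K = 159
  N = 38 + 4·(-914) + 3·1953 − 4·159 = 1605
N: 15801 − 1605 = 14196

14196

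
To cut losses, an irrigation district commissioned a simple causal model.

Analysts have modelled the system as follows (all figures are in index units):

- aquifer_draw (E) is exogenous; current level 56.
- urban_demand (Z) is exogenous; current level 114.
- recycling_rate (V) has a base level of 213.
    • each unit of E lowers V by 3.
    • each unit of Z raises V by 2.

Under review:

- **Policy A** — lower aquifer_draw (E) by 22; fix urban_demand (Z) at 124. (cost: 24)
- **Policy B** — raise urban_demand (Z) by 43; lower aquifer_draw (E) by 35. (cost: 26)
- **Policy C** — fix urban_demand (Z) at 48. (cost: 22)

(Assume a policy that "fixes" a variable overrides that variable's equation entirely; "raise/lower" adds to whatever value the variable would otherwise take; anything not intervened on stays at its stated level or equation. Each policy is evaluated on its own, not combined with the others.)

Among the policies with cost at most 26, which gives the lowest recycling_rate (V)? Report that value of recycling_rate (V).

141

Policy A (E − 22, Z := 124):
  E = 56 − 22 = 34
  Z = 124
  V = 213 − 3·34 + 2·124 = 359
Policy B (Z + 43, E − 35):
  E = 56 − 35 = 21
  Z = 114 + 43 = 157
  V = 213 − 3·21 + 2·157 = 464
Policy C (Z := 48):
  E = 56
  Z = 48
  V = 213 − 3·56 + 2·48 = 141
Comparing — Policy A: V=359, Policy B: V=464, Policy C: V=141. Lowest is 141 (Policy C).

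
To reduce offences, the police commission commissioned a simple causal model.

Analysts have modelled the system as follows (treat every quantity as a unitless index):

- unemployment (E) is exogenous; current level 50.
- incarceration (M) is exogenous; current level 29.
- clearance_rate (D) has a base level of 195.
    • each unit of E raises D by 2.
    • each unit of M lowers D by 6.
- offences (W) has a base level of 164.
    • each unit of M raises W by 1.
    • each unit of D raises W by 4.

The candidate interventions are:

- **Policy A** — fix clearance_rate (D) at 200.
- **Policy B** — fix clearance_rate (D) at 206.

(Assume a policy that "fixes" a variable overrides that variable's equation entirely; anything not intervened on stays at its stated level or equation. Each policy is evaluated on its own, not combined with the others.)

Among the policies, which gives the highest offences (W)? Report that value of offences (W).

Policy A (D := 200):
  E = 50
  M = 29
  D = 200
  W = 164 + 29 + 4·200 = 993
Policy B (D := 206):
  E = 50
  M = 29
  D = 206
  W = 164 + 29 + 4·206 = 1017
Comparing — Policy A: W=993, Policy B: W=1017. Highest is 1017 (Policy B).

1017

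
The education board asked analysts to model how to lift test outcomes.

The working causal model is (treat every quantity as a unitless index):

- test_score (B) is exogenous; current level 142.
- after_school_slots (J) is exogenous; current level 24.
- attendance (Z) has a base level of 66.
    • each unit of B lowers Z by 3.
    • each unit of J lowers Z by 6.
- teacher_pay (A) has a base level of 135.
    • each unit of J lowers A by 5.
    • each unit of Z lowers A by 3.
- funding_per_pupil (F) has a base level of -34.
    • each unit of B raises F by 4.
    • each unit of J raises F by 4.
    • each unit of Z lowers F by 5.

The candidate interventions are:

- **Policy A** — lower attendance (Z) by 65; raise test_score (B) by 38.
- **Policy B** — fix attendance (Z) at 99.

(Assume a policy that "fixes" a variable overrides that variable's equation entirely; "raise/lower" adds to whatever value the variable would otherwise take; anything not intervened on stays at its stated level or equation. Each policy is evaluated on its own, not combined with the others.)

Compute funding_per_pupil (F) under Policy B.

135

Policy B (Z := 99):
  B = 142
  J = 24
  Z = 99
  F = -34 + 4·142 + 4·24 − 5·99 = 135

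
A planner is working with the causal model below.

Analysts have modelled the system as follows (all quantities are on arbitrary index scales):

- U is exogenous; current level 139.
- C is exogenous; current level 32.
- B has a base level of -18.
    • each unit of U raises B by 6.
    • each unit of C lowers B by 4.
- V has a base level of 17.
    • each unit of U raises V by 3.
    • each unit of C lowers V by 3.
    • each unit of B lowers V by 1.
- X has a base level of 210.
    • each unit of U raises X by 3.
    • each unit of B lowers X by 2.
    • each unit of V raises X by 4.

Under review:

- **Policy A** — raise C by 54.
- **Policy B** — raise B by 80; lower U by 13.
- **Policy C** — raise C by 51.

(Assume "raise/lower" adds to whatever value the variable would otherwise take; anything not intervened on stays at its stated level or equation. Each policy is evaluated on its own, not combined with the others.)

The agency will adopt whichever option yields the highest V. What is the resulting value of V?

-296

Policy A (C + 54):
  U = 139
  C = 32 + 54 = 86
  B = -18 + 6·139 − 4·86 = 472
  V = 17 + 3·139 − 3·86 − 472 = -296
Policy B (B + 80, U − 13):
  U = 139 − 13 = 126
  C = 32
  B = -18 + 6·126 − 4·32 (+80 from intervention) = 690
  V = 17 + 3·126 − 3·32 − 690 = -391
Policy C (C + 51):
  U = 139
  C = 32 + 51 = 83
  B = -18 + 6·139 − 4·83 = 484
  V = 17 + 3·139 − 3·83 − 484 = -299
Comparing — Policy A: V=-296, Policy B: V=-391, Policy C: V=-299. Highest is -296 (Policy A).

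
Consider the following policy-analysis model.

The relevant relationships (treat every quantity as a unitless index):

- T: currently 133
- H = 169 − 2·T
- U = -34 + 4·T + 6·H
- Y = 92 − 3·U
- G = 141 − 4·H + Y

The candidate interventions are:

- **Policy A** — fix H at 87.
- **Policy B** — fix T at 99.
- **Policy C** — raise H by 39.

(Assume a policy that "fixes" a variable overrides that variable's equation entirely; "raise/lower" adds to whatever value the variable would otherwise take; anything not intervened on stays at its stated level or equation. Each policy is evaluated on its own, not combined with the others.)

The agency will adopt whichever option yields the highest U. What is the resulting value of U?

1020

Policy A (H := 87):
  T = 133
  H = 87
  U = -34 + 4·133 + 6·87 = 1020
Policy B (T := 99):
  T = 99
  H = 169 − 2·99 = -29
  U = -34 + 4·99 + 6·(-29) = 188
Policy C (H + 39):
  T = 133
  H = 169 − 2·133 (+39 from intervention) = -58
  U = -34 + 4·133 + 6·(-58) = 150
Comparing — Policy A: U=1020, Policy B: U=188, Policy C: U=150. Highest is 1020 (Policy A).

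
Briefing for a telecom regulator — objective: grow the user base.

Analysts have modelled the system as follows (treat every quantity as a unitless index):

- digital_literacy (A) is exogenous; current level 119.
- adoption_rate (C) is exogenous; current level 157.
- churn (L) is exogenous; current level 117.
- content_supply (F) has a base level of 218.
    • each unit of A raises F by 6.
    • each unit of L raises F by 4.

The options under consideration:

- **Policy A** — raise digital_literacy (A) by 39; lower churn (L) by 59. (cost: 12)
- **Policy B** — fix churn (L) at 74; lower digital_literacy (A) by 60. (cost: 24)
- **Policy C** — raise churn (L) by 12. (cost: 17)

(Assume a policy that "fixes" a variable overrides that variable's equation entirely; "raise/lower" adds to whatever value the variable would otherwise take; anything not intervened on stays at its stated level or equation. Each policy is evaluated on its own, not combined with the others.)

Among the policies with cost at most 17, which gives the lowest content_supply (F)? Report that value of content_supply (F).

Policy A (A + 39, L − 59):
  A = 119 + 39 = 158
  L = 117 − 59 = 58
  F = 218 + 6·158 + 4·58 = 1398
Policy C (L + 12):
  A = 119
  L = 117 + 12 = 129
  F = 218 + 6·119 + 4·129 = 1448
Comparing — Policy A: F=1398, Policy C: F=1448. Lowest is 1398 (Policy A).

1398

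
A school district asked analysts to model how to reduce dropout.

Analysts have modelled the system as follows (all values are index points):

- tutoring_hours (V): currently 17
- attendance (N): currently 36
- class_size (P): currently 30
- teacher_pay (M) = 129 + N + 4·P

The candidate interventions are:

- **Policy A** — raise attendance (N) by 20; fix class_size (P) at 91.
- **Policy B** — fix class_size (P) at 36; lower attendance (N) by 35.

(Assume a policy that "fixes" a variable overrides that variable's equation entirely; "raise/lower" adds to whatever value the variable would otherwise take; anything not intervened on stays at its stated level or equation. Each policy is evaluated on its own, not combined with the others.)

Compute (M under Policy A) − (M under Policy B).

275

Policy A (N + 20, P := 91):
  N = 36 + 20 = 56
  P = 91
  M = 129 + 56 + 4·91 = 549
Policy B (P := 36, N − 35):
  N = 36 − 35 = 1
  P = 36
  M = 129 + 1 + 4·36 = 274
M: 549 − 274 = 275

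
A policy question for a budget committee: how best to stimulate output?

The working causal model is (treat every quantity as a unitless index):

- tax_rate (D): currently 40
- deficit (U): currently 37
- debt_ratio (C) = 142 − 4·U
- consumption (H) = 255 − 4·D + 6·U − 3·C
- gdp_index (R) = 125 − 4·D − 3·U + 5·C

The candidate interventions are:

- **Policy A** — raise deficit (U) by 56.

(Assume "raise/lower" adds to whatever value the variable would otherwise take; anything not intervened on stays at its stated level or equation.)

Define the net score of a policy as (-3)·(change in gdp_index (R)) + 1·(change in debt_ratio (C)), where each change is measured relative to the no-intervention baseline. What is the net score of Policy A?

3640

Baseline:
  D = 40
  U = 37
  C = 142 − 4·37 = -6
  R = 125 − 4·40 − 3·37 + 5·(-6) = -176
Policy A (U + 56):
  D = 40
  U = 37 + 56 = 93
  C = 142 − 4·93 = -230
  R = 125 − 4·40 − 3·93 + 5·(-230) = -1464
ΔR = -1464 − (-176) = -1288; ΔC = -230 − (-6) = -224
Score = (-3)·(-1288) + 1·(-224) = 3640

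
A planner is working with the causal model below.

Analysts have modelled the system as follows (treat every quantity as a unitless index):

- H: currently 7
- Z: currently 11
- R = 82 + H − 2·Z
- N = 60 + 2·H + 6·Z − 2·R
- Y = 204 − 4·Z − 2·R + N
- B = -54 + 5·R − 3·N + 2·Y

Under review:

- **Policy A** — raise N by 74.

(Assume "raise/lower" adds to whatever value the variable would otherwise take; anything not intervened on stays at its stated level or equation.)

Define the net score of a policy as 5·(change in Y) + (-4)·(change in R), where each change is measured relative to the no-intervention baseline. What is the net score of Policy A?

Baseline:
  H = 7
  Z = 11
  R = 82 + 7 − 2·11 = 67
  N = 60 + 2·7 + 6·11 − 2·67 = 6
  Y = 204 − 4·11 − 2·67 + 6 = 32
Policy A (N + 74):
  H = 7
  Z = 11
  R = 82 + 7 − 2·11 = 67
  N = 60 + 2·7 + 6·11 − 2·67 (+74 from intervention) = 80
  Y = 204 − 4·11 − 2·67 + 80 = 106
ΔY = 106 − 32 = 74; ΔR = 67 − 67 = 0
Score = 5·74 + (-4)·0 = 370

370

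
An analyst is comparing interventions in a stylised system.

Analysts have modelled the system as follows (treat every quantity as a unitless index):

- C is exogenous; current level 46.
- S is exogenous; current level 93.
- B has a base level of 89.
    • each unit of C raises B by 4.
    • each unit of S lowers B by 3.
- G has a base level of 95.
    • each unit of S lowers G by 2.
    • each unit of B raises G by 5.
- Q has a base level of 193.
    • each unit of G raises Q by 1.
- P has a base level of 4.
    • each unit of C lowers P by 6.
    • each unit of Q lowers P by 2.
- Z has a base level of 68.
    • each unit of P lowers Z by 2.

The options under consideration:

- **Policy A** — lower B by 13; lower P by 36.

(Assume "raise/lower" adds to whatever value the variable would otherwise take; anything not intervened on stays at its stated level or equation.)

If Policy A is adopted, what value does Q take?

7

Policy A (B − 13, P − 36):
  C = 46
  S = 93
  B = 89 + 4·46 − 3·93 (−13 from intervention) = -19
  G = 95 − 2·93 + 5·(-19) = -186
  Q = 193 + (-186) = 7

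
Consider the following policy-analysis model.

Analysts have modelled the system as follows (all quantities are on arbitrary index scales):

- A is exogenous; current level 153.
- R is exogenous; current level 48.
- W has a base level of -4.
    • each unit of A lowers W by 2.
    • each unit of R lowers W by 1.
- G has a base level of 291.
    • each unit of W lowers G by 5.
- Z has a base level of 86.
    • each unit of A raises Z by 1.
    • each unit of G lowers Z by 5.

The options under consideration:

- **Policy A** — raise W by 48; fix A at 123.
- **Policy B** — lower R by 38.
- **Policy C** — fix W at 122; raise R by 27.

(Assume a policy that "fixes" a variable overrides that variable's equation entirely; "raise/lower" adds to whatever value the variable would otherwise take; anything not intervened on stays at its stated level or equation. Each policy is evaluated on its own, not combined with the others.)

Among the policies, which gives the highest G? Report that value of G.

1891

Policy A (W + 48, A := 123):
  A = 123
  R = 48
  W = -4 − 2·123 − 48 (+48 from intervention) = -250
  G = 291 − 5·(-250) = 1541
Policy B (R − 38):
  A = 153
  R = 48 − 38 = 10
  W = -4 − 2·153 − 10 = -320
  G = 291 − 5·(-320) = 1891
Policy C (W := 122, R + 27):
  A = 153
  R = 48 + 27 = 75
  W = 122
  G = 291 − 5·122 = -319
Comparing — Policy A: G=1541, Policy B: G=1891, Policy C: G=-319. Highest is 1891 (Policy B).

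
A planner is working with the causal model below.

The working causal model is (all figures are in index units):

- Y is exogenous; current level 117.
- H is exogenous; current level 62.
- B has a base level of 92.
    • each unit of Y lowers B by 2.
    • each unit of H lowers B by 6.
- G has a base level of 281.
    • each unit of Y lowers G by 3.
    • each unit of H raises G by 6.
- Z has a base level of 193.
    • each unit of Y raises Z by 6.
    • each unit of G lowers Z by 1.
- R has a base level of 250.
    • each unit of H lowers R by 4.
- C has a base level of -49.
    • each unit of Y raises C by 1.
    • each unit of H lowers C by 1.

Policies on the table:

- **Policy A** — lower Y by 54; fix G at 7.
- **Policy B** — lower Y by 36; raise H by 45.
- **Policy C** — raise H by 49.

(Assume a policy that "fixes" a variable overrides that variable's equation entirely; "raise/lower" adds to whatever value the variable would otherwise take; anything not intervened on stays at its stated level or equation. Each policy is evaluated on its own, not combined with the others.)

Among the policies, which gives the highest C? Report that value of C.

-43

Policy A (Y − 54, G := 7):
  Y = 117 − 54 = 63
  H = 62
  C = -49 + 63 − 62 = -48
Policy B (Y − 36, H + 45):
  Y = 117 − 36 = 81
  H = 62 + 45 = 107
  C = -49 + 81 − 107 = -75
Policy C (H + 49):
  Y = 117
  H = 62 + 49 = 111
  C = -49 + 117 − 111 = -43
Comparing — Policy A: C=-48, Policy B: C=-75, Policy C: C=-43. Highest is -43 (Policy C).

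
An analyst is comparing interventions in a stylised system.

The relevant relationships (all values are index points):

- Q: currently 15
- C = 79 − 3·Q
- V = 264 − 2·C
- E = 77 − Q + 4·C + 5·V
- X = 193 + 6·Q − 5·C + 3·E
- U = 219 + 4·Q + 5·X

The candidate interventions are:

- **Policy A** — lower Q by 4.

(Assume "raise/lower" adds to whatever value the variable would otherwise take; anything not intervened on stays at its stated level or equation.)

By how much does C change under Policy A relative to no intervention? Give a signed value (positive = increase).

12

Baseline:
  Q = 15
  C = 79 − 3·15 = 34
Policy A (Q − 4):
  Q = 15 − 4 = 11
  C = 79 − 3·11 = 46
Change in C: 46 − 34 = 12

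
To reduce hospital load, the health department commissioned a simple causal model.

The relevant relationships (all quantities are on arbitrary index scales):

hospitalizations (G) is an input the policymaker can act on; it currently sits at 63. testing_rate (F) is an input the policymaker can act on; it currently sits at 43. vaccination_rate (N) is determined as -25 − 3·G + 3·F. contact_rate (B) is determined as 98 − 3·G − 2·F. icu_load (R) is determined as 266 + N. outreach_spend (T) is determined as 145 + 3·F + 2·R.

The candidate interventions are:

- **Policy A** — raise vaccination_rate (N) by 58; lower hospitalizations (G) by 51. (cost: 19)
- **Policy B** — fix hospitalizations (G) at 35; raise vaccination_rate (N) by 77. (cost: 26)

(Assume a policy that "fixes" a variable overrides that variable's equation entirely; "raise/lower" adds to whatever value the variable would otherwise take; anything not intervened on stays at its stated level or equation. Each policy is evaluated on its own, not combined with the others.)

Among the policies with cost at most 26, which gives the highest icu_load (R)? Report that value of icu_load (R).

392

Policy A (N + 58, G − 51):
  G = 63 − 51 = 12
  F = 43
  N = -25 − 3·12 + 3·43 (+58 from intervention) = 126
  R = 266 + 126 = 392
Policy B (G := 35, N + 77):
  G = 35
  F = 43
  N = -25 − 3·35 + 3·43 (+77 from intervention) = 76
  R = 266 + 76 = 342
Comparing — Policy A: R=392, Policy B: R=342. Highest is 392 (Policy A).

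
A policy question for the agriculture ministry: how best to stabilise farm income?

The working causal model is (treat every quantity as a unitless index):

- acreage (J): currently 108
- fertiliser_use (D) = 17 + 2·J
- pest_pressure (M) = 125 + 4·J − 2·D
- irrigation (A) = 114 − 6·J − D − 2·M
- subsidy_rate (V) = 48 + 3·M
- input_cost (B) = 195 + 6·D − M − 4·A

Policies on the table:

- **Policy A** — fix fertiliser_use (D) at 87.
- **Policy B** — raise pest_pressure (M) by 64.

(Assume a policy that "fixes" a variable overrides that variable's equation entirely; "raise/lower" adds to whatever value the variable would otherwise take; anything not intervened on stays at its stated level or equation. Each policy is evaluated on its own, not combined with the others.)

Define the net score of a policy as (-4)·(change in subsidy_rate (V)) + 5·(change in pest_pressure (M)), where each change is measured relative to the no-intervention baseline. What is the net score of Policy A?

-2044

Baseline:
  J = 108
  D = 17 + 2·108 = 233
  M = 125 + 4·108 − 2·233 = 91
  V = 48 + 3·91 = 321
Policy A (D := 87):
  J = 108
  D = 87
  M = 125 + 4·108 − 2·87 = 383
  V = 48 + 3·383 = 1197
ΔV = 1197 − 321 = 876; ΔM = 383 − 91 = 292
Score = (-4)·876 + 5·292 = -2044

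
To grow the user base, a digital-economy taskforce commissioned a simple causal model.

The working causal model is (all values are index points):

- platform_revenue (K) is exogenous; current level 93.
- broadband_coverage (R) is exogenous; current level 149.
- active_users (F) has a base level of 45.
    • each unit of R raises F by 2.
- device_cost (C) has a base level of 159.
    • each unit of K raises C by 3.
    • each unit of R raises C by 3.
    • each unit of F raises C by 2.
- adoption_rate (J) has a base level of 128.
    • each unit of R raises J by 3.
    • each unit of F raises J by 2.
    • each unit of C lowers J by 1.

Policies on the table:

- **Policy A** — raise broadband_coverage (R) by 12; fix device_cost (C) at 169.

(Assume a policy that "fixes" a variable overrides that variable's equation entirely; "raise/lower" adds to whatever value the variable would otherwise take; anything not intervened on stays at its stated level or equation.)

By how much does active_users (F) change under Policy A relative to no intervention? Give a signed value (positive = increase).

24

Baseline:
  R = 149
  F = 45 + 2·149 = 343
Policy A (R + 12, C := 169):
  R = 149 + 12 = 161
  F = 45 + 2·161 = 367
Change in F: 367 − 343 = 24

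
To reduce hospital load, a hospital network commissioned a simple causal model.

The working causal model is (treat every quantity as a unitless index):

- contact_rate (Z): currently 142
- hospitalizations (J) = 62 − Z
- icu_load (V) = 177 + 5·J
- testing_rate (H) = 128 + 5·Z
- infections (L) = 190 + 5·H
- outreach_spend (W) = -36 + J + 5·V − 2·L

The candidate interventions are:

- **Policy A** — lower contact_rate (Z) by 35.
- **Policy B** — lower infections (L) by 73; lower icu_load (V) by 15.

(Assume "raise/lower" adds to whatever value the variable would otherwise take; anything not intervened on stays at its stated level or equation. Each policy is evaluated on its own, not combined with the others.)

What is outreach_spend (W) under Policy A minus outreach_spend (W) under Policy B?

Policy A (Z − 35):
  Z = 142 − 35 = 107
  J = 62 − 107 = -45
  V = 177 + 5·(-45) = -48
  H = 128 + 5·107 = 663
  L = 190 + 5·663 = 3505
  W = -36 + (-45) + 5·(-48) − 2·3505 = -7331
Policy B (L − 73, V − 15):
  Z = 142
  J = 62 − 142 = -80
  V = 177 + 5·(-80) (−15 from intervention) = -238
  H = 128 + 5·142 = 838
  L = 190 + 5·838 (−73 from intervention) = 4307
  W = -36 + (-80) + 5·(-238) − 2·4307 = -9920
W: -7331 − (-9920) = 2589

2589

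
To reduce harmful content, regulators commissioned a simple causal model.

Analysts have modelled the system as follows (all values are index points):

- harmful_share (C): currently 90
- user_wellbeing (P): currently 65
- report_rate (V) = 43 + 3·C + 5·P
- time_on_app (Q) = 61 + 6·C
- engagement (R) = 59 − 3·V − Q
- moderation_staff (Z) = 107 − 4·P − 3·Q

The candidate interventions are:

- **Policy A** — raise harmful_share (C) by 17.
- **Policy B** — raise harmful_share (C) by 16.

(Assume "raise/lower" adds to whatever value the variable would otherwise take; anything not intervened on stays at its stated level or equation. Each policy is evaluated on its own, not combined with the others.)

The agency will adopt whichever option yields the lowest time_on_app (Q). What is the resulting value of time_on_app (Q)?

697

Policy A (C + 17):
  C = 90 + 17 = 107
  Q = 61 + 6·107 = 703
Policy B (C + 16):
  C = 90 + 16 = 106
  Q = 61 + 6·106 = 697
Comparing — Policy A: Q=703, Policy B: Q=697. Lowest is 697 (Policy B).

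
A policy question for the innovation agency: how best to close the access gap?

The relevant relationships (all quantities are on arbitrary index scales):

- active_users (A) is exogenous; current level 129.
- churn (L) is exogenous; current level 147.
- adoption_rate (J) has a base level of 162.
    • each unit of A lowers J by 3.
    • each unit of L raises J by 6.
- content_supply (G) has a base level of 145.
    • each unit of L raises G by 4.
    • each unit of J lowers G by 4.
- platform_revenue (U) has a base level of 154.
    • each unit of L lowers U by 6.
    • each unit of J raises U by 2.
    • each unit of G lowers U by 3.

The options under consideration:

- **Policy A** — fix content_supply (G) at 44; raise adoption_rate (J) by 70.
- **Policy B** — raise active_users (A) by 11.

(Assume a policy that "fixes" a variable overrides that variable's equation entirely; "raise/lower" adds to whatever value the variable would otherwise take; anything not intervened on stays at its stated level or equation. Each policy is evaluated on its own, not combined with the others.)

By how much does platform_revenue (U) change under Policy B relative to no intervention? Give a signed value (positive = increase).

-462

Baseline:
  A = 129
  L = 147
  J = 162 − 3·129 + 6·147 = 657
  G = 145 + 4·147 − 4·657 = -1895
  U = 154 − 6·147 + 2·657 − 3·(-1895) = 6271
Policy B (A + 11):
  A = 129 + 11 = 140
  L = 147
  J = 162 − 3·140 + 6·147 = 624
  G = 145 + 4·147 − 4·624 = -1763
  U = 154 − 6·147 + 2·624 − 3·(-1763) = 5809
Change in U: 5809 − 6271 = -462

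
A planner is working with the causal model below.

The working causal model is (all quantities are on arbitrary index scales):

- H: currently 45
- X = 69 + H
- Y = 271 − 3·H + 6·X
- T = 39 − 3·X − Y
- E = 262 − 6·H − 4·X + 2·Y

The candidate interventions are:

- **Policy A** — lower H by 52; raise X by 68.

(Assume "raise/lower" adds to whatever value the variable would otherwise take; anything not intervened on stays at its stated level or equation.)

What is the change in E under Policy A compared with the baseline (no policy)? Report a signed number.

Baseline:
  H = 45
  X = 69 + 45 = 114
  Y = 271 − 3·45 + 6·114 = 820
  E = 262 − 6·45 − 4·114 + 2·820 = 1176
Policy A (H − 52, X + 68):
  H = 45 − 52 = -7
  X = 69 + (-7) (+68 from intervention) = 130
  Y = 271 − 3·(-7) + 6·130 = 1072
  E = 262 − 6·(-7) − 4·130 + 2·1072 = 1928
Change in E: 1928 − 1176 = 752

752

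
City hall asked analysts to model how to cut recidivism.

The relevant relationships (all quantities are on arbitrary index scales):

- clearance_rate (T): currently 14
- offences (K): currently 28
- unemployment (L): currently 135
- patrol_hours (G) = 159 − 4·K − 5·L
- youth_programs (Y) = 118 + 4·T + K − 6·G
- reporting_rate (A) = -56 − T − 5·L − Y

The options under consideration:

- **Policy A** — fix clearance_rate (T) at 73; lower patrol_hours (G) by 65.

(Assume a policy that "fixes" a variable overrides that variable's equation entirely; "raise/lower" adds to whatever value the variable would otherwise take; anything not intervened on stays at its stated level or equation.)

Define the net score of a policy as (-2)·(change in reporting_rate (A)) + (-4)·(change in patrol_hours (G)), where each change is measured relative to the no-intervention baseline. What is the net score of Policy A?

Baseline:
  T = 14
  K = 28
  L = 135
  G = 159 − 4·28 − 5·135 = -628
  Y = 118 + 4·14 + 28 − 6·(-628) = 3970
  A = -56 − 14 − 5·135 − 3970 = -4715
Policy A (T := 73, G − 65):
  T = 73
  K = 28
  L = 135
  G = 159 − 4·28 − 5·135 (−65 from intervention) = -693
  Y = 118 + 4·73 + 28 − 6·(-693) = 4596
  A = -56 − 73 − 5·135 − 4596 = -5400
ΔA = -5400 − (-4715) = -685; ΔG = -693 − (-628) = -65
Score = (-2)·(-685) + (-4)·(-65) = 1630

1630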